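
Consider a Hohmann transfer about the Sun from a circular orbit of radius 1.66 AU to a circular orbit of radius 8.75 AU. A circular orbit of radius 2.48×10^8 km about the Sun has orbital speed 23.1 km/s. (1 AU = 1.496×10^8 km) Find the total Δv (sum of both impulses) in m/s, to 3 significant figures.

From the circular-orbit relation v² = μ/r at r = 2.48×10^8 km: μ = v²r = (23.1)² × 2.48×10^8 = 1.32335×10^11 km³/s².
In km: r₁ = 1.66 × 1.496×10^8 = 2.48336×10^8 km; r₂ = 8.75 × 1.496×10^8 = 1.309×10^9 km.
Transfer-ellipse semi-major axis a_t = (r₁ + r₂)/2 = (2.48336×10^8 + 1.309×10^9)/2 = 7.78668×10^8 km.
At r₁ the circular-orbit speed is v₁ = √(μ/r₁) = 23.084 km/s.
Transfer-orbit speed at r₁ (v² = μ(2/r − 1/a)): v_p = √[μ(2/r₁ − 1/a_t)] = 29.930 km/s.
First burn Δv₁ = |v_p − v₁| = 6.846 km/s.
At r₂, v₂ = √(μ/r₂) = 10.0547 km/s.
Transfer-orbit speed at r₂: v_a = √[μ(2/r₂ − 1/a_t)] = 5.67821 km/s.
Second burn Δv₂ = |v₂ − v_a| = 4.376 km/s.
Δv = Δv₁ + Δv₂ = 6.846 + 4.376 = 11.22 km/s.

Δv = 11200 m/s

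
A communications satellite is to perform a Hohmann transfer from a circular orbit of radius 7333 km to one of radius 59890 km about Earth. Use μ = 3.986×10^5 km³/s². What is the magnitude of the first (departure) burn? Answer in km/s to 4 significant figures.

Transfer-ellipse semi-major axis a_t = (r₁ + r₂)/2 = (7333 + 59890)/2 = 33611.5 km.
On the circular orbit at r = 7333 km, v_c = √(μ/r) = 7.3727 km/s.
Transfer-orbit speed at the same r (vis-viva, a = a_t): v_t = √[μ(2/r − 1/a_t)] = 9.8415 km/s.
Δv₁ = |v_t − v_c| = |9.8415 − 7.3727| = 2.469 km/s.

Δv₁ = 2.469 km/s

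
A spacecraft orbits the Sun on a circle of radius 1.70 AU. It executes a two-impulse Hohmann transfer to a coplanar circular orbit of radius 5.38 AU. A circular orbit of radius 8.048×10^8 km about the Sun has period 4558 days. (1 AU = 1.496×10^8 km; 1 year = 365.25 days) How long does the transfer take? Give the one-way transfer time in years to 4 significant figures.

From Kepler's third law T² = 4π²r³/μ at r = 8.048×10^8 km, T = 4558 days = 4558 × 86400 s = 3.938112×10^8 s: μ = 4π²r³/T² = 1.32693×10^11 km³/s².
In km: r₁ = 1.70 × 1.496×10^8 = 2.5432×10^8 km; r₂ = 5.38 × 1.496×10^8 = 8.04848×10^8 km.
Semi-major axis of the transfer orbit: a_t = (2.5432×10^8 + 8.04848×10^8)/2 = 5.29584×10^8 km.
Half the transfer-orbit period gives t = π√(a_t³/μ) = 1.0511×10^8 s.
Converting: 1.0511×10^8 s ÷ 3.15576×10^7 s/year (365.25 × 86400) = 3.331 years.

t = 3.331 years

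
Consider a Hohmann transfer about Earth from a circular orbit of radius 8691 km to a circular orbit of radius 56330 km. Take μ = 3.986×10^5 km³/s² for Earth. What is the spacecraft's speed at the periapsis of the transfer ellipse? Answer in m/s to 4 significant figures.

v = 8914 m/s

The Hohmann ellipse has a_t = (r₁ + r₂)/2 = 32510.5 km.
The periapsis of the transfer ellipse is at r = 8691 km.
Vis-viva: v = √[μ(2/r − 1/a_t)] = √[3.986×10^5 × (2/8691 − 1/32510.5)] = 8.914 km/s.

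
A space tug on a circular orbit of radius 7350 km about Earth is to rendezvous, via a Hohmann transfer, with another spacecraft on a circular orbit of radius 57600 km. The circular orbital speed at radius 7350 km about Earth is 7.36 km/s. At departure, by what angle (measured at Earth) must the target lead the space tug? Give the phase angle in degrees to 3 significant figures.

From the circular-orbit relation v² = μ/r at r = 7350 km: μ = v²r = (7.36)² × 7350 = 3.98147×10^5 km³/s².
Transfer-ellipse semi-major axis a_t = (r₁ + r₂)/2 = (7350 + 57600)/2 = 32475 km.
Transfer time t = π√(a_t³/μ) = 29140 s.
Target angular speed ω₂ = √(μ/r₂³) = 4.564×10^-5 rad/s.
Angle swept by the target during transfer: ω₂·t = 1.330 rad = 76.20°.
The space tug traverses 180° on the transfer ellipse, so the target must lead by 180° − 76.20° = 104°.

φ = 104°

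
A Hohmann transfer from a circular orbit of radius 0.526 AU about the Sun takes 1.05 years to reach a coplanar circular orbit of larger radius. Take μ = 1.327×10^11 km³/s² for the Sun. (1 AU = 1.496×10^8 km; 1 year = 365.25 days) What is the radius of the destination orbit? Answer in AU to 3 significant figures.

In km: r₁ = 0.526 × 1.496×10^8 = 7.86896×10^7 km.
Transfer time t = 1.05 years × 365.25 × 86400 s = 3.313548×10^7 s, and t = π√(a_t³/μ).
So a_t = (μ t²/π²)^(1/3) = (1.327×10^11 × (3.313548×10^7)² / π²)^(1/3) = 2.4531×10^8 km.
Since a_t = (r₁ + r₂)/2, r₂ = 2a_t − r₁ = 2×2.4531×10^8 − 7.86896×10^7 = 4.119304×10^8 km.
In AU: r₂ = 4.119304×10^8 / 1.496×10^8 = 2.75 AU.

r₂ = 2.75 AU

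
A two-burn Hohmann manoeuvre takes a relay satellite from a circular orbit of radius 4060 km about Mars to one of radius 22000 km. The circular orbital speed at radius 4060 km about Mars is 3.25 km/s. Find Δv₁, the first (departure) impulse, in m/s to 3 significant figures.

Δv₁ = 973 m/s

From the circular-orbit relation v² = μ/r at r = 4060 km: μ = v²r = (3.25)² × 4060 = 42883.8 km³/s².
Transfer-ellipse semi-major axis a_t = (r₁ + r₂)/2 = (4060 + 22000)/2 = 13030 km.
On the circular orbit at r = 4060 km, v_c = √(μ/r) = 3.250 km/s.
Vis-viva on the transfer ellipse at r = 4060 km gives v_t = √[μ(2/r − 1/a_t)] = 4.223 km/s.
Δv₁ = |v_t − v_c| = |4.223 − 3.250| = 0.9730 km/s.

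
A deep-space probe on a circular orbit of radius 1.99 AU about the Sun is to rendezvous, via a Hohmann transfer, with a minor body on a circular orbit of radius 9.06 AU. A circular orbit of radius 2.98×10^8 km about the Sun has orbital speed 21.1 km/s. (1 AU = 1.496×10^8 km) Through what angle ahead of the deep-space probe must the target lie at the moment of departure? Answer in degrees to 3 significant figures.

From the circular-orbit relation v² = μ/r at r = 2.98×10^8 km: μ = v²r = (21.1)² × 2.98×10^8 = 1.32673×10^11 km³/s².
In km: r₁ = 1.99 × 1.496×10^8 = 2.97704×10^8 km; r₂ = 9.06 × 1.496×10^8 = 1.355376×10^9 km.
Semi-major axis of the transfer orbit: a_t = (2.97704×10^8 + 1.355376×10^9)/2 = 8.2654×10^8 km.
The half-period of the transfer ellipse is t = π√(a_t³/μ) = 2.0495×10^8 s.
Target angular speed ω₂ = √(μ/r₂³) = 7.2996×10^-9 rad/s.
Angle swept by the target during transfer: ω₂·t = 1.4961 rad = 85.72°.
The deep-space probe traverses 180° on the transfer ellipse, so the target must lead by 180° − 85.72° = 94.3°.

φ = 94.3°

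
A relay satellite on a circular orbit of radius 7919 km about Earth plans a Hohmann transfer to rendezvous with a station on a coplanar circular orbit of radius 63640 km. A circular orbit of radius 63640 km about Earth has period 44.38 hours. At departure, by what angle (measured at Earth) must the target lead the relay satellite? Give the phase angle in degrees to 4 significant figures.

φ = 104.1°

From Kepler's third law T² = 4π²r³/μ at r = 63640 km, T = 44.38 hours = 44.38 × 3600 s = 1.59768×10^5 s: μ = 4π²r³/T² = 3.98631×10^5 km³/s².
Semi-major axis of the transfer orbit: a_t = (7919 + 63640)/2 = 35779.5 km.
Transfer time t = π√(a_t³/μ) = 33676 s.
The target's mean motion on its circular orbit is ω₂ = √(μ/r₂³) = 3.9327×10^-5 rad/s.
Angle swept by the target during transfer: ω₂·t = 1.3244 rad = 75.88°.
The relay satellite traverses 180° on the transfer ellipse, so the target must lead by 180° − 75.88° = 104.1°.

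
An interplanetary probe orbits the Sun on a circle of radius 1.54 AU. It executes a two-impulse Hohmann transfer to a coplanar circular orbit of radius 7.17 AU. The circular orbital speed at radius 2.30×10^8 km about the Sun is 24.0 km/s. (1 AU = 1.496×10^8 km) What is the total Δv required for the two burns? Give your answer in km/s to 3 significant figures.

Δv = 11.3 km/s

From the circular-orbit relation v² = μ/r at r = 2.30×10^8 km: μ = v²r = (24.0)² × 2.30×10^8 = 1.32480×10^11 km³/s².
In km: r₁ = 1.54 × 1.496×10^8 = 2.30384×10^8 km; r₂ = 7.17 × 1.496×10^8 = 1.072632×10^9 km.
Semi-major axis of the transfer orbit: a_t = (2.30384×10^8 + 1.072632×10^9)/2 = 6.51508×10^8 km.
At r₁ the circular-orbit speed is v₁ = √(μ/r₁) = 23.980 km/s.
Transfer-orbit speed at r₁ (vis-viva): v_p = √[μ(2/r₁ − 1/a_t)] = 30.769 km/s.
First burn Δv₁ = |v_p − v₁| = 6.789 km/s.
Circular speed at r₂: v₂ = √(μ/r₂) = 11.1135 km/s.
Transfer-orbit speed at r₂: v_a = √[μ(2/r₂ − 1/a_t)] = 6.60870 km/s.
Second burn Δv₂ = |v₂ − v_a| = 4.505 km/s.
Total Δv = Δv₁ + Δv₂ = 11.29 km/s.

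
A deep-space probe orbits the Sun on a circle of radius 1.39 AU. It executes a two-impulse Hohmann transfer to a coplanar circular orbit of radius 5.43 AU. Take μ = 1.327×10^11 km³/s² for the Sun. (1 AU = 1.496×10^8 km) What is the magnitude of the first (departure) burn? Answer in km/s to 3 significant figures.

In km: r₁ = 1.39 × 1.496×10^8 = 2.07944×10^8 km; r₂ = 5.43 × 1.496×10^8 = 8.12328×10^8 km.
Semi-major axis of the transfer orbit: a_t = (2.07944×10^8 + 8.12328×10^8)/2 = 5.10136×10^8 km.
On the circular orbit at r = 2.07944×10^8 km, v_c = √(μ/r) = 25.262 km/s.
Vis-viva on the transfer ellipse at r = 2.07944×10^8 km gives v_t = √[μ(2/r − 1/a_t)] = 31.878 km/s.
Δv₁ = |v_t − v_c| = |31.878 − 25.262| = 6.616 km/s.

Δv₁ = 6.62 km/s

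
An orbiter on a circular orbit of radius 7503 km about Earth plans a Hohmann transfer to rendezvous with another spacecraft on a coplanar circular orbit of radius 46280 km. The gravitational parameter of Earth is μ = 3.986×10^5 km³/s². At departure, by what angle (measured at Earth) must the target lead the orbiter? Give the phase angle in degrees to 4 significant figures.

Transfer-ellipse semi-major axis a_t = (r₁ + r₂)/2 = (7503 + 46280)/2 = 26891.5 km.
The half-period of the transfer ellipse is t = π√(a_t³/μ) = 21943 s.
Target angular speed ω₂ = √(μ/r₂³) = 6.3413×10^-5 rad/s.
Angle swept by the target during transfer: ω₂·t = 1.3915 rad = 79.73°.
The orbiter traverses 180° on the transfer ellipse, so the target must lead by 180° − 79.73° = 100.3°.

φ = 100.3°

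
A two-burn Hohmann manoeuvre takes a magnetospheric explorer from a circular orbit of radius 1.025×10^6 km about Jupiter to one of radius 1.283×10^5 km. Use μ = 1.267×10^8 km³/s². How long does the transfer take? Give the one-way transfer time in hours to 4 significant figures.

Transfer-ellipse semi-major axis a_t = (r₁ + r₂)/2 = (1.025×10^6 + 1.283×10^5)/2 = 5.7665×10^5 km.
By Kepler's third law the transfer-orbit period is T = 2π√(a_t³/μ), so t = T/2 = 1.2222×10^5 s.
Converting: 1.2222×10^5 s ÷ 3600 s/hour = 33.95 hours.

t = 33.95 hours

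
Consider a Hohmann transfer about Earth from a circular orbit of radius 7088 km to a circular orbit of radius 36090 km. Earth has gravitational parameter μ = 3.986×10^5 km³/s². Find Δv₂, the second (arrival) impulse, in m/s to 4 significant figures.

Δv₂ = 1419 m/s

Transfer-ellipse semi-major axis a_t = (r₁ + r₂)/2 = (7088 + 36090)/2 = 21589 km.
Circular speed at r = 36090 km: v_c = √(μ/r) = 3.323 km/s.
Transfer-orbit speed at the same r (vis-viva, a = a_t): v_t = √[μ(2/r − 1/a_t)] = 1.904 km/s.
Δv₂ = |v_t − v_c| = |1.904 − 3.323| = 1.419 km/s.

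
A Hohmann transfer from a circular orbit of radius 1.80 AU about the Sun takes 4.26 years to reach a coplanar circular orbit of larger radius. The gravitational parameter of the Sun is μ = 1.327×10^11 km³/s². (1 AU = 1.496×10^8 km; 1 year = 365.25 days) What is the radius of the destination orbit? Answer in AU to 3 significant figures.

r₂ = 6.54 AU

In km: r₁ = 1.80 × 1.496×10^8 = 2.6928×10^8 km.
Transfer time t = 4.26 years × 365.25 × 86400 s = 1.34435376×10^8 s, and t = π√(a_t³/μ).
So a_t = (μ t²/π²)^(1/3) = (1.327×10^11 × (1.34435376×10^8)² / π²)^(1/3) = 6.2402×10^8 km.
Since a_t = (r₁ + r₂)/2, r₂ = 2a_t − r₁ = 2×6.2402×10^8 − 2.6928×10^8 = 9.7876×10^8 km.
In AU: r₂ = 9.7876×10^8 / 1.496×10^8 = 6.54 AU.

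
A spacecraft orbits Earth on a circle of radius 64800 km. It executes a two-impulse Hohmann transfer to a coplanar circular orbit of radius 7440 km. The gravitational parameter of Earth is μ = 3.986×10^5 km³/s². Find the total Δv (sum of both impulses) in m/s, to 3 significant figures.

Δv = 3840 m/s

The Hohmann ellipse has a_t = (r₁ + r₂)/2 = 36120 km.
At r₁ the circular-orbit speed is v₁ = √(μ/r₁) = 2.4802 km/s.
On the transfer ellipse at r₁, v² = μ(2/r − 1/a) gives v_a = √[μ(2/r₁ − 1/a_t)] = 1.1256 km/s.
First burn Δv₁ = |v_a − v₁| = 1.355 km/s.
At r₂, v₂ = √(μ/r₂) = 7.320 km/s.
Transfer-orbit speed at r₂: v_p = √[μ(2/r₂ − 1/a_t)] = 9.804 km/s.
Second burn Δv₂ = |v₂ − v_p| = 2.484 km/s.
Total Δv = Δv₁ + Δv₂ = 3.839 km/s.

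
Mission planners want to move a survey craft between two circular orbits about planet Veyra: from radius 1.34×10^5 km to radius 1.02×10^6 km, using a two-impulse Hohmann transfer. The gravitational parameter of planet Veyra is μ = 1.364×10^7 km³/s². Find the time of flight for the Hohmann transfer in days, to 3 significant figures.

The Hohmann ellipse has a_t = (r₁ + r₂)/2 = 5.770×10^5 km.
By Kepler's third law the transfer-orbit period is T = 2π√(a_t³/μ), so t = T/2 = 3.7283×10^5 s.
Converting: 3.7283×10^5 s ÷ 86400 s/day = 4.32 days.

t = 4.32 days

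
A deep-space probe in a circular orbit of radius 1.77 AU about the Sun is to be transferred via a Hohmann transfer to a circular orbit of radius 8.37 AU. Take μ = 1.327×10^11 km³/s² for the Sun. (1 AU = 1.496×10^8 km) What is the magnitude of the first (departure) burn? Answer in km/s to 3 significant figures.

Δv₁ = 6.38 km/s

In km: r₁ = 1.77 × 1.496×10^8 = 2.64792×10^8 km; r₂ = 8.37 × 1.496×10^8 = 1.252152×10^9 km.
The Hohmann ellipse has a_t = (r₁ + r₂)/2 = 7.58472×10^8 km.
On the circular orbit at r = 2.64792×10^8 km, v_c = √(μ/r) = 22.3863 km/s.
Vis-viva on the transfer ellipse at r = 2.64792×10^8 km gives v_t = √[μ(2/r − 1/a_t)] = 28.7635 km/s.
Δv₁ = |v_t − v_c| = |28.7635 − 22.3863| = 6.377 km/s.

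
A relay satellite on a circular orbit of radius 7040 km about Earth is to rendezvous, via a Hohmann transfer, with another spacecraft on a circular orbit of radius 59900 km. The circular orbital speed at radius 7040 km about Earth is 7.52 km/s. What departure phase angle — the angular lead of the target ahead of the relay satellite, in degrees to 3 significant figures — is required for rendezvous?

φ = 105°

From the circular-orbit relation v² = μ/r at r = 7040 km: μ = v²r = (7.52)² × 7040 = 3.98115×10^5 km³/s².
Transfer-ellipse semi-major axis a_t = (r₁ + r₂)/2 = (7040 + 59900)/2 = 33470 km.
The half-period of the transfer ellipse is t = π√(a_t³/μ) = 30488 s.
Target angular speed ω₂ = √(μ/r₂³) = 4.3039×10^-5 rad/s.
Angle swept by the target during transfer: ω₂·t = 1.3122 rad = 75.18°.
The relay satellite traverses 180° on the transfer ellipse, so the target must lead by 180° − 75.18° = 105°.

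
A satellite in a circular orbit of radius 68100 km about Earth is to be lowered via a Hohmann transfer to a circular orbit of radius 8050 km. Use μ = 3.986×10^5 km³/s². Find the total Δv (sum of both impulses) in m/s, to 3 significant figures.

Δv = 3680 m/s

Semi-major axis of the transfer orbit: a_t = (68100 + 8050)/2 = 38075 km.
At r₁ the circular-orbit speed is v₁ = √(μ/r₁) = 2.419 km/s.
Transfer-orbit speed at r₁ (vis-viva equation): v_a = √[μ(2/r₁ − 1/a_t)] = 1.112 km/s.
First burn Δv₁ = |v_a − v₁| = 1.307 km/s.
Circular speed at r₂: v₂ = √(μ/r₂) = 7.037 km/s.
Transfer-orbit speed at r₂: v_p = √[μ(2/r₂ − 1/a_t)] = 9.411 km/s.
Second burn Δv₂ = |v₂ − v_p| = 2.374 km/s.
Δv = Δv₁ + Δv₂ = 1.307 + 2.374 = 3.681 km/s.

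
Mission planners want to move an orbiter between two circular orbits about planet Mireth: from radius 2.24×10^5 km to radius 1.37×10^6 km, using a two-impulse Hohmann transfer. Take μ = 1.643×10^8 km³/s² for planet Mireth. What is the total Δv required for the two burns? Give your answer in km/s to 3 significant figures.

Δv = 13.6 km/s

The Hohmann ellipse has a_t = (r₁ + r₂)/2 = 7.970×10^5 km.
Circular speed at r₁: v₁ = √(μ/r₁) = √(1.643×10^8/2.240×10^5) = 27.083 km/s.
On the transfer ellipse at r₁, vis-viva equation gives v_p = √[μ(2/r₁ − 1/a_t)] = 35.508 km/s.
First burn Δv₁ = |v_p − v₁| = 8.425 km/s.
Circular speed at r₂: v₂ = √(μ/r₂) = 10.951 km/s.
Transfer-orbit speed at r₂: v_a = √[μ(2/r₂ − 1/a_t)] = 5.8057 km/s.
Second burn Δv₂ = |v₂ − v_a| = 5.145 km/s.
Total Δv = Δv₁ + Δv₂ = 13.57 km/s.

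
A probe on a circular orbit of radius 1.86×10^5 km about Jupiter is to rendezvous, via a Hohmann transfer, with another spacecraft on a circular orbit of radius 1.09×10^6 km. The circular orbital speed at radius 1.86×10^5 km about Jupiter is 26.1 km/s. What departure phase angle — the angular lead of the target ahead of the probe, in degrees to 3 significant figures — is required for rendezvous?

From the circular-orbit relation v² = μ/r at r = 1.86×10^5 km: μ = v²r = (26.1)² × 1.86×10^5 = 1.26705×10^8 km³/s².
The Hohmann ellipse has a_t = (r₁ + r₂)/2 = 6.380×10^5 km.
Transfer time t = π√(a_t³/μ) = 1.42228×10^5 s.
The target's mean motion on its circular orbit is ω₂ = √(μ/r₂³) = 9.89139×10^-6 rad/s.
Angle swept by the target during transfer: ω₂·t = 1.40683 rad = 80.61°.
Arrival is 180° from departure on the ellipse, so φ = 180° − 80.61° = 99.4°.

φ = 99.4°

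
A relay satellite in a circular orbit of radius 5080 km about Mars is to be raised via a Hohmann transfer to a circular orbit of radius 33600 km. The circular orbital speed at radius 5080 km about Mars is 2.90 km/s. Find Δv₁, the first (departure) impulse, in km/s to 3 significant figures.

Δv₁ = 0.922 km/s

From the circular-orbit relation v² = μ/r at r = 5080 km: μ = v²r = (2.90)² × 5080 = 42722.8 km³/s².
The Hohmann ellipse has a_t = (r₁ + r₂)/2 = 19340 km.
Circular speed at r = 5080 km: v_c = √(μ/r) = 2.9000 km/s.
Vis-viva on the transfer ellipse at r = 5080 km gives v_t = √[μ(2/r − 1/a_t)] = 3.8224 km/s.
Δv₁ = |v_t − v_c| = |3.8224 − 2.9000| = 0.9224 km/s.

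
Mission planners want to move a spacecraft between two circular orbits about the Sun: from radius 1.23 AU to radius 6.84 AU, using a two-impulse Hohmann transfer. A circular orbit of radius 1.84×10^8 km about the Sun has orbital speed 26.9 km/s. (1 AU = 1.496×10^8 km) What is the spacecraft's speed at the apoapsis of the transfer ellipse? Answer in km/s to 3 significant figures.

v = 6.30 km/s

From the circular-orbit relation v² = μ/r at r = 1.84×10^8 km: μ = v²r = (26.9)² × 1.84×10^8 = 1.33144×10^11 km³/s².
In km: r₁ = 1.23 × 1.496×10^8 = 1.84008×10^8 km; r₂ = 6.84 × 1.496×10^8 = 1.023264×10^9 km.
Transfer-ellipse semi-major axis a_t = (r₁ + r₂)/2 = (1.84008×10^8 + 1.023264×10^9)/2 = 6.03636×10^8 km.
At apoapsis, r = 1.023264×10^9 km.
Vis-viva: v = √[μ(2/r − 1/a_t)] = √[1.33144×10^11 × (2/1.023264×10^9 − 1/6.03636×10^8)] = 6.298 km/s.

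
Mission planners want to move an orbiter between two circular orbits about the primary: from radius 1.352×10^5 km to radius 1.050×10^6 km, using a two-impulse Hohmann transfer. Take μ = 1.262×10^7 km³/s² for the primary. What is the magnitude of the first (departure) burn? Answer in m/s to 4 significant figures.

The Hohmann ellipse has a_t = (r₁ + r₂)/2 = 5.926×10^5 km.
Circular speed at r = 1.352×10^5 km: v_c = √(μ/r) = 9.661 km/s.
Vis-viva on the transfer ellipse at r = 1.352×10^5 km gives v_t = √[μ(2/r − 1/a_t)] = 12.86 km/s.
Δv₁ = |v_t − v_c| = |12.86 − 9.661| = 3.199 km/s.

Δv₁ = 3199 m/s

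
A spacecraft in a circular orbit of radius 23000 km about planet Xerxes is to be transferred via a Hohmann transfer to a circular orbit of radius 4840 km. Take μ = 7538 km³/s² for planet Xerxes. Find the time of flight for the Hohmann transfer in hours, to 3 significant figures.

Semi-major axis of the transfer orbit: a_t = (23000 + 4840)/2 = 13920 km.
By Kepler's third law the transfer-orbit period is T = 2π√(a_t³/μ), so t = T/2 = 59430 s.
Converting: 59430 s ÷ 3600 s/hour = 16.5 hours.

t = 16.5 hours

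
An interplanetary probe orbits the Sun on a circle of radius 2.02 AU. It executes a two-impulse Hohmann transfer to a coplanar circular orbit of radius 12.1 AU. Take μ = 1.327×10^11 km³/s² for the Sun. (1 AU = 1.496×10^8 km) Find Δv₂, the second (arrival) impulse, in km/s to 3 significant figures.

Δv₂ = 3.98 km/s

In km: r₁ = 2.02 × 1.496×10^8 = 3.02192×10^8 km; r₂ = 12.1 × 1.496×10^8 = 1.81016×10^9 km.
Semi-major axis of the transfer orbit: a_t = (3.02192×10^8 + 1.81016×10^9)/2 = 1.056176×10^9 km.
On the circular orbit at r = 1.81016×10^9 km, v_c = √(μ/r) = 8.562 km/s.
Vis-viva on the transfer ellipse at r = 1.81016×10^9 km gives v_t = √[μ(2/r − 1/a_t)] = 4.580 km/s.
Δv₂ = |v_t − v_c| = |4.580 − 8.562| = 3.982 km/s.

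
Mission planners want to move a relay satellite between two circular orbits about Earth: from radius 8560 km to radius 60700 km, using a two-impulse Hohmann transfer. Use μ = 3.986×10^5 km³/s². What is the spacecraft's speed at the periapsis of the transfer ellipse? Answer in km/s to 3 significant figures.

v = 9.03 km/s

Transfer-ellipse semi-major axis a_t = (r₁ + r₂)/2 = (8560 + 60700)/2 = 34630 km.
The periapsis of the transfer ellipse is at r = 8560 km.
Applying v² = μ(2/r − 1/a_t): v = 9.034 km/s.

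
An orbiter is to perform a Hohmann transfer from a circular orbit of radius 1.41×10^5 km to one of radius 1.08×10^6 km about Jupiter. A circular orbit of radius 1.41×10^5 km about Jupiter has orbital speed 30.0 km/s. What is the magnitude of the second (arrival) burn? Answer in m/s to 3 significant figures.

Δv₂ = 5630 m/s

From the circular-orbit relation v² = μ/r at r = 1.41×10^5 km: μ = v²r = (30.0)² × 1.41×10^5 = 1.26900×10^8 km³/s².
Transfer-ellipse semi-major axis a_t = (r₁ + r₂)/2 = (1.410×10^5 + 1.080×10^6)/2 = 6.105×10^5 km.
On the circular orbit at r = 1.080×10^6 km, v_c = √(μ/r) = 10.8397 km/s.
Vis-viva on the transfer ellipse at r = 1.080×10^6 km gives v_t = √[μ(2/r − 1/a_t)] = 5.20938 km/s.
Δv₂ = |v_t − v_c| = |5.20938 − 10.8397| = 5.630 km/s.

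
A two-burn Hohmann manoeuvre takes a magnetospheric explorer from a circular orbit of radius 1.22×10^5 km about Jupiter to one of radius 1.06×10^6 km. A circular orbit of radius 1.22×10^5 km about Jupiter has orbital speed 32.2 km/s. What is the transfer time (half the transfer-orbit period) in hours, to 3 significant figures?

From the circular-orbit relation v² = μ/r at r = 1.22×10^5 km: μ = v²r = (32.2)² × 1.22×10^5 = 1.26494×10^8 km³/s².
The Hohmann ellipse has a_t = (r₁ + r₂)/2 = 5.910×10^5 km.
By Kepler's third law the transfer-orbit period is T = 2π√(a_t³/μ), so t = T/2 = 1.2691×10^5 s.
Converting: 1.2691×10^5 s ÷ 3600 s/hour = 35.3 hours.

t = 35.3 hours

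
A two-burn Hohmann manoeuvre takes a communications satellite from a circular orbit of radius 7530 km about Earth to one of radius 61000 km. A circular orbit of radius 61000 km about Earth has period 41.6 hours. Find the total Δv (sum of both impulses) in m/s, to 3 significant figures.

Δv = 3790 m/s

From Kepler's third law T² = 4π²r³/μ at r = 61000 km, T = 41.6 hours = 41.6 × 3600 s = 1.4976×10^5 s: μ = 4π²r³/T² = 3.99538×10^5 km³/s².
The Hohmann ellipse has a_t = (r₁ + r₂)/2 = 34265 km.
At r₁ the circular-orbit speed is v₁ = √(μ/r₁) = 7.2842 km/s.
On the transfer ellipse at r₁, vis-viva equation gives v_p = √[μ(2/r₁ − 1/a_t)] = 9.7190 km/s.
First burn Δv₁ = |v_p − v₁| = 2.4348 km/s.
Circular speed at r₂: v₂ = √(μ/r₂) = 2.55926 km/s.
Transfer-orbit speed at r₂: v_a = √[μ(2/r₂ − 1/a_t)] = 1.19974 km/s.
Second burn Δv₂ = |v₂ − v_a| = 1.3595 km/s.
Total Δv = Δv₁ + Δv₂ = 3.794 km/s.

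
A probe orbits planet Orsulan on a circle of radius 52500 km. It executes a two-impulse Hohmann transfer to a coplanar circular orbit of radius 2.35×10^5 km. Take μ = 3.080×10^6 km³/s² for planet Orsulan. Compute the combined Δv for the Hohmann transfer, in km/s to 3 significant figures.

Δv = 3.57 km/s

The Hohmann ellipse has a_t = (r₁ + r₂)/2 = 1.4375×10^5 km.
At r₁ the circular-orbit speed is v₁ = √(μ/r₁) = 7.659 km/s.
Transfer-orbit speed at r₁ (v² = μ(2/r − 1/a)): v_p = √[μ(2/r₁ − 1/a_t)] = 9.793 km/s.
First burn Δv₁ = |v_p − v₁| = 2.134 km/s.
Circular speed at r₂: v₂ = √(μ/r₂) = 3.620 km/s.
Transfer-orbit speed at r₂: v_a = √[μ(2/r₂ − 1/a_t)] = 2.188 km/s.
Second burn Δv₂ = |v₂ − v_a| = 1.432 km/s.
Δv = Δv₁ + Δv₂ = 2.134 + 1.432 = 3.566 km/s.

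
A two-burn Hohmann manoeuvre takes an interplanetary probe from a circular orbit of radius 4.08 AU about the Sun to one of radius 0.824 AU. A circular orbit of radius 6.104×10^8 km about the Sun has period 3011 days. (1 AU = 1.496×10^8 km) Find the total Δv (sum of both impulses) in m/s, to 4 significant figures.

Δv = 15710 m/s

From Kepler's third law T² = 4π²r³/μ at r = 6.104×10^8 km, T = 3011 days = 3011 × 86400 s = 2.601504×10^8 s: μ = 4π²r³/T² = 1.32664×10^11 km³/s².
In km: r₁ = 4.08 × 1.496×10^8 = 6.10368×10^8 km; r₂ = 0.824 × 1.496×10^8 = 1.232704×10^8 km.
The Hohmann ellipse has a_t = (r₁ + r₂)/2 = 3.668192×10^8 km.
At r₁ the circular-orbit speed is v₁ = √(μ/r₁) = 14.7428 km/s.
Transfer-orbit speed at r₁ (v² = μ(2/r − 1/a)): v_a = √[μ(2/r₁ − 1/a_t)] = 8.54643 km/s.
First burn Δv₁ = |v_a − v₁| = 6.196 km/s.
At r₂, v₂ = √(μ/r₂) = 32.8056 km/s.
Transfer-orbit speed at r₂: v_p = √[μ(2/r₂ − 1/a_t)] = 42.3173 km/s.
Second burn Δv₂ = |v₂ − v_p| = 9.512 km/s.
Total Δv = Δv₁ + Δv₂ = 15.71 km/s.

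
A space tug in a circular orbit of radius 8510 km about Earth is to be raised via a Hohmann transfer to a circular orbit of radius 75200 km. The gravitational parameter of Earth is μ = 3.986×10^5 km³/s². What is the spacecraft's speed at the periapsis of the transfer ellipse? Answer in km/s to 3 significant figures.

The Hohmann ellipse has a_t = (r₁ + r₂)/2 = 41855 km.
At periapsis, r = 8510 km.
From the vis-viva equation, v = √[μ(2/r − 1/a_t)] = 9.174 km/s.

v = 9.17 km/s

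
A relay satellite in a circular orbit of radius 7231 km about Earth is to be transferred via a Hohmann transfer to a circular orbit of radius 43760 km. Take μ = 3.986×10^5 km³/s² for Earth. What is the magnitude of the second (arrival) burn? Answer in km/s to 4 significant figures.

Δv₂ = 1.411 km/s

Semi-major axis of the transfer orbit: a_t = (7231 + 43760)/2 = 25495.5 km.
On the circular orbit at r = 43760 km, v_c = √(μ/r) = 3.018 km/s.
Transfer-orbit speed at the same r (vis-viva, a = a_t): v_t = √[μ(2/r − 1/a_t)] = 1.607 km/s.
Δv₂ = |v_t − v_c| = |1.607 − 3.018| = 1.411 km/s.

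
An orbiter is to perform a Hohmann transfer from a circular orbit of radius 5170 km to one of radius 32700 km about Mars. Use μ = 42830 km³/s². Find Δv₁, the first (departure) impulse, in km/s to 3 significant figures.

Transfer-ellipse semi-major axis a_t = (r₁ + r₂)/2 = (5170 + 32700)/2 = 18935 km.
On the circular orbit at r = 5170 km, v_c = √(μ/r) = 2.87825 km/s.
Transfer-orbit speed at the same r (vis-viva, a = a_t): v_t = √[μ(2/r − 1/a_t)] = 3.78242 km/s.
Δv₁ = |v_t − v_c| = |3.78242 − 2.87825| = 0.9042 km/s.

Δv₁ = 0.904 km/s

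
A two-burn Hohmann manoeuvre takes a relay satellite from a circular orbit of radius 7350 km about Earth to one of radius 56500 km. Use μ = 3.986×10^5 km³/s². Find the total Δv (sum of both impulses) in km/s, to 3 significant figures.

The Hohmann ellipse has a_t = (r₁ + r₂)/2 = 31925 km.
Circular speed at r₁: v₁ = √(μ/r₁) = √(3.986×10^5/7350) = 7.3642 km/s.
Transfer-orbit speed at r₁ (vis-viva): v_p = √[μ(2/r₁ − 1/a_t)] = 9.7968 km/s.
First burn Δv₁ = |v_p − v₁| = 2.4326 km/s.
Circular speed at r₂: v₂ = √(μ/r₂) = 2.6561 km/s.
Transfer-orbit speed at r₂: v_a = √[μ(2/r₂ − 1/a_t)] = 1.2744 km/s.
Second burn Δv₂ = |v₂ − v_a| = 1.3817 km/s.
Total Δv = Δv₁ + Δv₂ = 3.814 km/s.

Δv = 3.81 km/s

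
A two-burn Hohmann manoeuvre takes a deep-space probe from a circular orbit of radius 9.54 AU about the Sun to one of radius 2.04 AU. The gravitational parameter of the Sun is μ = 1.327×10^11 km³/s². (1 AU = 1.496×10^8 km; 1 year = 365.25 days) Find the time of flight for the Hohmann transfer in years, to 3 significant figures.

t = 6.97 years

In km: r₁ = 9.54 × 1.496×10^8 = 1.427184×10^9 km; r₂ = 2.04 × 1.496×10^8 = 3.05184×10^8 km.
The Hohmann ellipse has a_t = (r₁ + r₂)/2 = 8.66184×10^8 km.
Transfer time t = π√(a_t³/μ) = π√((8.66184×10^8)³ / 1.327×10^11) = 2.199×10^8 s.
Converting: 2.199×10^8 s ÷ 3.15576×10^7 s/year (365.25 × 86400) = 6.97 years.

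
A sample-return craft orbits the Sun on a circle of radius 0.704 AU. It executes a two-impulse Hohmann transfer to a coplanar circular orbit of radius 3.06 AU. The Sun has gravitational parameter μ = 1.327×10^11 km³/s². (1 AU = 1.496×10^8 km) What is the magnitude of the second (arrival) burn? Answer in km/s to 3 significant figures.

Δv₂ = 6.61 km/s

In km: r₁ = 0.704 × 1.496×10^8 = 1.053184×10^8 km; r₂ = 3.06 × 1.496×10^8 = 4.57776×10^8 km.
The Hohmann ellipse has a_t = (r₁ + r₂)/2 = 2.815472×10^8 km.
Circular speed at r = 4.57776×10^8 km: v_c = √(μ/r) = 17.026 km/s.
Transfer-orbit speed at the same r (vis-viva, a = a_t): v_t = √[μ(2/r − 1/a_t)] = 10.413 km/s.
Δv₂ = |v_t − v_c| = |10.413 − 17.026| = 6.613 km/s.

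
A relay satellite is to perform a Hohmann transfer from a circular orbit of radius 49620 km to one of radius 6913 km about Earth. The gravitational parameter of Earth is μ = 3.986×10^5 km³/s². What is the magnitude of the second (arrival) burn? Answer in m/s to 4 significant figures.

Semi-major axis of the transfer orbit: a_t = (49620 + 6913)/2 = 28266.5 km.
Circular speed at r = 6913 km: v_c = √(μ/r) = 7.593 km/s.
Transfer-orbit speed at the same r (vis-viva, a = a_t): v_t = √[μ(2/r − 1/a_t)] = 10.06 km/s.
Δv₂ = |v_t − v_c| = |10.06 − 7.593| = 2.467 km/s.

Δv₂ = 2467 m/s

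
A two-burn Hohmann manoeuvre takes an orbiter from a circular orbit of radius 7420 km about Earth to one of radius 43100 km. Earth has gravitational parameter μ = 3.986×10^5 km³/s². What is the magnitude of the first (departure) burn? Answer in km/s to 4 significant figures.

Δv₁ = 2.245 km/s

The Hohmann ellipse has a_t = (r₁ + r₂)/2 = 25260 km.
On the circular orbit at r = 7420 km, v_c = √(μ/r) = 7.329 km/s.
Vis-viva on the transfer ellipse at r = 7420 km gives v_t = √[μ(2/r − 1/a_t)] = 9.574 km/s.
Δv₁ = |v_t − v_c| = |9.574 − 7.329| = 2.245 km/s.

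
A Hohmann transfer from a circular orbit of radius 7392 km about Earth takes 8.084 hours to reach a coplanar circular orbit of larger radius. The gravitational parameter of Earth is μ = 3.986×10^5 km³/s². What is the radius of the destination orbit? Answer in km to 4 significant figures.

Transfer time t = 8.084 hours = 29102.4 s, and t = π√(a_t³/μ).
So a_t = (μ t²/π²)^(1/3) = (3.986×10^5 × (29102.4)² / π²)^(1/3) = 32461 km.
Since a_t = (r₁ + r₂)/2, r₂ = 2a_t − r₁ = 2×32461 − 7392 = 57530 km.

r₂ = 57530 km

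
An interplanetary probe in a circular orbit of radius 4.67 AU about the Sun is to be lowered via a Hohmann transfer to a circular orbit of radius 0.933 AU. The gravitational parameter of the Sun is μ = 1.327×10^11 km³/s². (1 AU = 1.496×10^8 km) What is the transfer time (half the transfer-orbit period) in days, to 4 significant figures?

t = 856.4 days

In km: r₁ = 4.67 × 1.496×10^8 = 6.98632×10^8 km; r₂ = 0.933 × 1.496×10^8 = 1.395768×10^8 km.
Semi-major axis of the transfer orbit: a_t = (6.98632×10^8 + 1.395768×10^8)/2 = 4.191044×10^8 km.
Half the transfer-orbit period gives t = π√(a_t³/μ) = 7.399×10^7 s.
Converting: 7.399×10^7 s ÷ 86400 s/day = 856.4 days.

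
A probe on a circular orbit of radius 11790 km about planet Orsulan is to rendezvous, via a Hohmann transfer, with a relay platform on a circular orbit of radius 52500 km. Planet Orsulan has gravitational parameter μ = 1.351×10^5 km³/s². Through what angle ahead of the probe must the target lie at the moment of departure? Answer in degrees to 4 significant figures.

Semi-major axis of the transfer orbit: a_t = (11790 + 52500)/2 = 32145 km.
The half-period of the transfer ellipse is t = π√(a_t³/μ) = 49259.8 s.
Target angular speed ω₂ = √(μ/r₂³) = 3.05555×10^-5 rad/s.
Angle swept by the target during transfer: ω₂·t = 1.5052 rad = 86.24°.
Arrival is 180° from departure on the ellipse, so φ = 180° − 86.24° = 93.76°.

φ = 93.76°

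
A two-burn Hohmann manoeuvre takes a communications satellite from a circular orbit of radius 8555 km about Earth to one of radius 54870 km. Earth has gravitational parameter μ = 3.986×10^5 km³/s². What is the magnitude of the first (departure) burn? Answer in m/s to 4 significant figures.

Δv₁ = 2153 m/s

The Hohmann ellipse has a_t = (r₁ + r₂)/2 = 31712.5 km.
Circular speed at r = 8555 km: v_c = √(μ/r) = 6.826 km/s.
Vis-viva on the transfer ellipse at r = 8555 km gives v_t = √[μ(2/r − 1/a_t)] = 8.979 km/s.
Δv₁ = |v_t − v_c| = |8.979 − 6.826| = 2.153 km/s.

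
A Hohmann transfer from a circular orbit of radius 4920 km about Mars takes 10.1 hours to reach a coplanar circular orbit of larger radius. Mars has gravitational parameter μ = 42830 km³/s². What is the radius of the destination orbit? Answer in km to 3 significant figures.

r₂ = 30900 km

Transfer time t = 10.1 hours = 36360 s, and t = π√(a_t³/μ).
So a_t = (μ t²/π²)^(1/3) = (42830 × (36360)² / π²)^(1/3) = 17902 km.
Since a_t = (r₁ + r₂)/2, r₂ = 2a_t − r₁ = 2×17902 − 4920 = 30884 km.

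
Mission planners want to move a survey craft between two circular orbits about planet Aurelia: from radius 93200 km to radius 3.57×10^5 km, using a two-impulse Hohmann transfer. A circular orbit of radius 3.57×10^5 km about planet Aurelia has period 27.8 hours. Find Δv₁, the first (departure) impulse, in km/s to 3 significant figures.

Δv₁ = 11.4 km/s

From Kepler's third law T² = 4π²r³/μ at r = 3.57×10^5 km, T = 27.8 hours = 27.8 × 3600 s = 1.0008×10^5 s: μ = 4π²r³/T² = 1.79337×10^8 km³/s².
Transfer-ellipse semi-major axis a_t = (r₁ + r₂)/2 = (93200 + 3.570×10^5)/2 = 2.251×10^5 km.
On the circular orbit at r = 93200 km, v_c = √(μ/r) = 43.866 km/s.
Transfer-orbit speed at the same r (vis-viva, a = a_t): v_t = √[μ(2/r − 1/a_t)] = 55.242 km/s.
Δv₁ = |v_t − v_c| = |55.242 − 43.866| = 11.38 km/s.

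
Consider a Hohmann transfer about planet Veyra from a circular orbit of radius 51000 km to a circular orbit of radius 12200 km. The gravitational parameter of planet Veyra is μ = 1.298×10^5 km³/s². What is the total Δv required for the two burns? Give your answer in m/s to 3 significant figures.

Semi-major axis of the transfer orbit: a_t = (51000 + 12200)/2 = 31600 km.
Circular speed at r₁: v₁ = √(μ/r₁) = √(1.298×10^5/51000) = 1.59534 km/s.
On the transfer ellipse at r₁, vis-viva gives v_a = √[μ(2/r₁ − 1/a_t)] = 0.991262 km/s.
First burn Δv₁ = |v_a − v₁| = 0.6041 km/s.
Circular speed at r₂: v₂ = √(μ/r₂) = 3.262 km/s.
Transfer-orbit speed at r₂: v_p = √[μ(2/r₂ − 1/a_t)] = 4.144 km/s.
Second burn Δv₂ = |v₂ − v_p| = 0.8820 km/s.
Δv = Δv₁ + Δv₂ = 0.6041 + 0.8820 = 1.486 km/s.

Δv = 1490 m/s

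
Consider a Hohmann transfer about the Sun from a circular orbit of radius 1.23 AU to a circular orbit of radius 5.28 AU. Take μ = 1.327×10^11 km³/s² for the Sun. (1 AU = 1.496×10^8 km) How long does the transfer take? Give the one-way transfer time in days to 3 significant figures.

In km: r₁ = 1.23 × 1.496×10^8 = 1.84008×10^8 km; r₂ = 5.28 × 1.496×10^8 = 7.89888×10^8 km.
Transfer-ellipse semi-major axis a_t = (r₁ + r₂)/2 = (1.84008×10^8 + 7.89888×10^8)/2 = 4.86948×10^8 km.
By Kepler's third law the transfer-orbit period is T = 2π√(a_t³/μ), so t = T/2 = 9.267×10^7 s.
Converting: 9.267×10^7 s ÷ 86400 s/day = 1070 days.

t = 1070 days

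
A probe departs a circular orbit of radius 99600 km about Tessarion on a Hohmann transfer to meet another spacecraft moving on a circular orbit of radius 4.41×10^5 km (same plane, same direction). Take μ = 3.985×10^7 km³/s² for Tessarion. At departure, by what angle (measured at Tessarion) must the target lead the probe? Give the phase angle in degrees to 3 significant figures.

φ = 93.6°

The Hohmann ellipse has a_t = (r₁ + r₂)/2 = 2.703×10^5 km.
Transfer time t = π√(a_t³/μ) = 69937 s.
Target angular speed ω₂ = √(μ/r₂³) = 2.1555×10^-5 rad/s.
Angle swept by the target during transfer: ω₂·t = 1.5075 rad = 86.37°.
Arrival is 180° from departure on the ellipse, so φ = 180° − 86.37° = 93.6°.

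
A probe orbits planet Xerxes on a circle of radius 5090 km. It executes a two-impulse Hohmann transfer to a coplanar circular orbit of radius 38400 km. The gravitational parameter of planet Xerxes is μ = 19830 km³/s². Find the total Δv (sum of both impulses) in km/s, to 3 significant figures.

Δv = 1.02 km/s

The Hohmann ellipse has a_t = (r₁ + r₂)/2 = 21745 km.
Circular speed at r₁: v₁ = √(μ/r₁) = √(19830/5090) = 1.9738 km/s.
Transfer-orbit speed at r₁ (v² = μ(2/r − 1/a)): v_p = √[μ(2/r₁ − 1/a_t)] = 2.6229 km/s.
First burn Δv₁ = |v_p − v₁| = 0.6491 km/s.
Circular speed at r₂: v₂ = √(μ/r₂) = 0.7186 km/s.
Transfer-orbit speed at r₂: v_a = √[μ(2/r₂ − 1/a_t)] = 0.3477 km/s.
Second burn Δv₂ = |v₂ − v_a| = 0.3709 km/s.
Δv = Δv₁ + Δv₂ = 0.6491 + 0.3709 = 1.020 km/s.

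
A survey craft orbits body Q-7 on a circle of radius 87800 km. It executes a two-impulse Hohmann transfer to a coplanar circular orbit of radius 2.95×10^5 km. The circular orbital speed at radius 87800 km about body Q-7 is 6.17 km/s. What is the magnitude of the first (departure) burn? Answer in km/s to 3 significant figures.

From the circular-orbit relation v² = μ/r at r = 87800 km: μ = v²r = (6.17)² × 87800 = 3.34245×10^6 km³/s².
The Hohmann ellipse has a_t = (r₁ + r₂)/2 = 1.914×10^5 km.
On the circular orbit at r = 87800 km, v_c = √(μ/r) = 6.170 km/s.
Transfer-orbit speed at the same r (vis-viva, a = a_t): v_t = √[μ(2/r − 1/a_t)] = 7.660 km/s.
Δv₁ = |v_t − v_c| = |7.660 − 6.170| = 1.490 km/s.

Δv₁ = 1.49 km/s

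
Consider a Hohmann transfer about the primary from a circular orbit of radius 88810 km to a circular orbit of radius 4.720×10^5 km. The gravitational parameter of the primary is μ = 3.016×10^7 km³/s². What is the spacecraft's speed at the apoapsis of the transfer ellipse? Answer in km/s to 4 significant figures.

Semi-major axis of the transfer orbit: a_t = (88810 + 4.720×10^5)/2 = 2.80405×10^5 km.
At apoapsis, r = 4.720×10^5 km.
Applying v² = μ(2/r − 1/a_t): v = 4.499 km/s.

v = 4.499 km/s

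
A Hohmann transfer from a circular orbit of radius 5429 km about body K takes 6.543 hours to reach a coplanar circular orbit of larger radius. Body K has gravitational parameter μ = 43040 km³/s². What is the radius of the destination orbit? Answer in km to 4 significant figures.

r₂ = 21420 km

Transfer time t = 6.543 hours = 23554.8 s, and t = π√(a_t³/μ).
So a_t = (μ t²/π²)^(1/3) = (43040 × (23554.8)² / π²)^(1/3) = 13425 km.
Since a_t = (r₁ + r₂)/2, r₂ = 2a_t − r₁ = 2×13425 − 5429 = 21421 km.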